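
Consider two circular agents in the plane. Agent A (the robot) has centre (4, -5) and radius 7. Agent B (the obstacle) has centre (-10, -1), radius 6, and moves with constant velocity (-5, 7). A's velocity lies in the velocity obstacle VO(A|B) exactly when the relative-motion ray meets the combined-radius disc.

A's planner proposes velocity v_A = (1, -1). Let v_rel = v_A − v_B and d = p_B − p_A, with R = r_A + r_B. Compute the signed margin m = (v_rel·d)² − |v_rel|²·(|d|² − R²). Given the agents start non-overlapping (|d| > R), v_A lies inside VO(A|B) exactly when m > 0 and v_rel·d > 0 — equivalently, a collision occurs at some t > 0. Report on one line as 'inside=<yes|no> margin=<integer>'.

d = (-14, 4),  |d|² = 212;  R = 7+6 = 13,  c = 212−13² = 43
v_rel = (6, -8),  |v_rel|² = 100;  v_rel·d = (6)·(-14) + (-8)·(4) = -116
100·t² + 232·t + 43 = 0  ⇒  m = (-116)² − 100·43 = 9156
m = 9156 > 0,  v_rel·d = -116 < 0  ⇒  outside

inside=no margin=9156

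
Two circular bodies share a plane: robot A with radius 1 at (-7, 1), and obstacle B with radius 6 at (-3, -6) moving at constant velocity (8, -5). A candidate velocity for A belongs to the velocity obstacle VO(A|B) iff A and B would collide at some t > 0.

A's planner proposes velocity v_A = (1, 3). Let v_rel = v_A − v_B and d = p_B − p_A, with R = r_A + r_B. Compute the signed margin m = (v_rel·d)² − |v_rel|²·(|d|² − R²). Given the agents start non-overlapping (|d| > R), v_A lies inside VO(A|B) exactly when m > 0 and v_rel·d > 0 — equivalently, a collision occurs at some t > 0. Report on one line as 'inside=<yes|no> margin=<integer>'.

d = (4, -7),  |d|² = 65;  R = 1+6 = 7,  c = 65−7² = 16
v_rel = (-7, 8),  |v_rel|² = 113;  v_rel·d = (-7)·(4) + (8)·(-7) = -84
113·t² + 168·t + 16 = 0  ⇒  m = (-84)² − 113·16 = 5248
m = 5248 > 0,  v_rel·d = -84 < 0  ⇒  outside

inside=no margin=5248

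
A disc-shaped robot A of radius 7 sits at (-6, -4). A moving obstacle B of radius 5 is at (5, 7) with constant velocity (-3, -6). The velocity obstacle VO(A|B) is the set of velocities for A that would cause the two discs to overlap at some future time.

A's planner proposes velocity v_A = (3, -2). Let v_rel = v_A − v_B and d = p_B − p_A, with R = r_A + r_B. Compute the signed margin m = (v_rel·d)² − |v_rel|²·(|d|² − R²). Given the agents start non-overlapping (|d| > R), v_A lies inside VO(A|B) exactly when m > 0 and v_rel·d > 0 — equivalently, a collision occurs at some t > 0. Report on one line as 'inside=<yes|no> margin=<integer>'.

d = (11, 11),  |d|² = 242;  R = 7+5 = 12,  c = 242−12² = 98
v_rel = (6, 4),  |v_rel|² = 52;  v_rel·d = (6)·(11) + (4)·(11) = 110
52·t² − 220·t + 98 = 0  ⇒  m = 110² − 52·98 = 7004
m = 7004 > 0,  v_rel·d = 110 > 0  ⇒  inside

inside=yes margin=7004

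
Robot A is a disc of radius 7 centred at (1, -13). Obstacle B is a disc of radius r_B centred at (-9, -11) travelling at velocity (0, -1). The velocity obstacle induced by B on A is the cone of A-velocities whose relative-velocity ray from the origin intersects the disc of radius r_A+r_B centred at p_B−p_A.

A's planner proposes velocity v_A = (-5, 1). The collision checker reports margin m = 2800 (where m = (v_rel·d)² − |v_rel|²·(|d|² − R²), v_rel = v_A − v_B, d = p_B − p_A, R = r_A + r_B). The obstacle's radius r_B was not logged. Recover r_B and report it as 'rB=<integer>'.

m = 2800
d = (-10, 2);  v_rel = (-5, 2),  |v_rel|² = 29
v_rel×d = (-5)·(2) − (2)·(-10) = 10
since m = R²·29 − 10²:  R² = (100 + 2800) / 29 = 100
R = √100 = 10  ⇒  r_B = 10 − 7 = 3

rB=3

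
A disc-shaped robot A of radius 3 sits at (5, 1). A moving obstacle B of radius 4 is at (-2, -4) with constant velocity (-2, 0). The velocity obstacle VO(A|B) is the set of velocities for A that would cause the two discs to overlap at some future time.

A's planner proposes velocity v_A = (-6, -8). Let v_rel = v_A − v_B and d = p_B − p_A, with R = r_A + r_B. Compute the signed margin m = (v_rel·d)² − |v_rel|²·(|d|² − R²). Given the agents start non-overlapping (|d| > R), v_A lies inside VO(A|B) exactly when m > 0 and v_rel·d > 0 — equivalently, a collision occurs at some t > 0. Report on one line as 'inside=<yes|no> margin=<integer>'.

d = (-7, -5),  |d|² = 74;  R = 3+4 = 7,  c = 74−7² = 25
v_rel = (-4, -8),  |v_rel|² = 80;  v_rel·d = (-4)·(-7) + (-8)·(-5) = 68
80·t² − 136·t + 25 = 0  ⇒  m = 68² − 80·25 = 2624
m = 2624 > 0,  v_rel·d = 68 > 0  ⇒  inside

inside=yes margin=2624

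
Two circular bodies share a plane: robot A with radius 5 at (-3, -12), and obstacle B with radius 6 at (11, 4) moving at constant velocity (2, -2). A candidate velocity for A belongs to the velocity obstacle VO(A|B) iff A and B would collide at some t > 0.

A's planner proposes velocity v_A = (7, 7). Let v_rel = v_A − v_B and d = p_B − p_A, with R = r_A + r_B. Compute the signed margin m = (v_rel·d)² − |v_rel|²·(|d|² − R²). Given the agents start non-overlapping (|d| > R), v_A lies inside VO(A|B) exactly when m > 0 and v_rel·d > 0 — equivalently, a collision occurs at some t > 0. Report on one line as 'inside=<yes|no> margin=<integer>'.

d = (14, 16),  |d|² = 452;  R = 5+6 = 11,  c = 452−11² = 331
v_rel = (5, 9),  |v_rel|² = 106;  v_rel·d = (5)·(14) + (9)·(16) = 214
106·t² − 428·t + 331 = 0  ⇒  m = 214² − 106·331 = 10710
m = 10710 > 0,  v_rel·d = 214 > 0  ⇒  inside

inside=yes margin=10710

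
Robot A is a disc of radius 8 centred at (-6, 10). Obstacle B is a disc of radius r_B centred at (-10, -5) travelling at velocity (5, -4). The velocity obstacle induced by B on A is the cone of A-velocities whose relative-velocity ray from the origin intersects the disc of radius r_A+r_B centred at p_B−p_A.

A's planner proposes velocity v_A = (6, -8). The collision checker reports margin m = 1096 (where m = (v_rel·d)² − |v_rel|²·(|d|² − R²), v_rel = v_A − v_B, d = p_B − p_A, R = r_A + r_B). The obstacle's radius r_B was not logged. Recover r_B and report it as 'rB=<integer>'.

m = 1096
d = (-4, -15);  v_rel = (1, -4),  |v_rel|² = 17
v_rel×d = (1)·(-15) − (-4)·(-4) = -31
since m = R²·17 − (-31)²:  R² = (961 + 1096) / 17 = 121
R = √121 = 11  ⇒  r_B = 11 − 8 = 3

rB=3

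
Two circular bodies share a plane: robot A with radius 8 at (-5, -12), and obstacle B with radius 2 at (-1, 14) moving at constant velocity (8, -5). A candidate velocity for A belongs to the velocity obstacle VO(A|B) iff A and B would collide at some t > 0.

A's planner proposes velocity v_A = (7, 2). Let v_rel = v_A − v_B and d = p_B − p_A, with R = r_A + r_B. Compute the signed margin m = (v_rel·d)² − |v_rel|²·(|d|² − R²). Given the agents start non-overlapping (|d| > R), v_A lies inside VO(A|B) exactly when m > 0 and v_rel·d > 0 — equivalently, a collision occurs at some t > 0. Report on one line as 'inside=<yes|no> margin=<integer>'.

d = (4, 26),  |d|² = 692;  R = 8+2 = 10,  c = 692−10² = 592
v_rel = (-1, 7),  |v_rel|² = 50;  v_rel·d = (-1)·(4) + (7)·(26) = 178
50·t² − 356·t + 592 = 0  ⇒  m = 178² − 50·592 = 2084
m = 2084 > 0,  v_rel·d = 178 > 0  ⇒  inside

inside=yes margin=2084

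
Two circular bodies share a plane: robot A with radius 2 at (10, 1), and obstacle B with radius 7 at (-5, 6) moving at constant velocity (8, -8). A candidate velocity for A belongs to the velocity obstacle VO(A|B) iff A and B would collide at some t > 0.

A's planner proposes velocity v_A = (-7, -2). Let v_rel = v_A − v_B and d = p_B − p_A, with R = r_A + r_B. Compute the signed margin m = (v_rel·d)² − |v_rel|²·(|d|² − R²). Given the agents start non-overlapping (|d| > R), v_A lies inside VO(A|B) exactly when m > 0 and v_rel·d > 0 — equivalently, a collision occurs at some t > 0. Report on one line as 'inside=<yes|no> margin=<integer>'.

d = (-15, 5),  |d|² = 250;  R = 2+7 = 9,  c = 250−9² = 169
v_rel = (-15, 6),  |v_rel|² = 261;  v_rel·d = (-15)·(-15) + (6)·(5) = 255
261·t² − 510·t + 169 = 0  ⇒  m = 255² − 261·169 = 20916
m = 20916 > 0,  v_rel·d = 255 > 0  ⇒  inside

inside=yes margin=20916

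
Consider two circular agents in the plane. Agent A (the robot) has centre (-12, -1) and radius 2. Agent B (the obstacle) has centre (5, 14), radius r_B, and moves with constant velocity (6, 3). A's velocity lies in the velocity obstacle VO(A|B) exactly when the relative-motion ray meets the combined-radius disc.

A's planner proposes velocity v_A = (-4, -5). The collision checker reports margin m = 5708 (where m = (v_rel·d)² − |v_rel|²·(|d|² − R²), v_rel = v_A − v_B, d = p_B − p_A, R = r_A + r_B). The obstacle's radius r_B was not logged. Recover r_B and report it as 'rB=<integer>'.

m = 5708
d = (17, 15);  v_rel = (-10, -8),  |v_rel|² = 164
v_rel×d = (-10)·(15) − (-8)·(17) = -14
since m = R²·164 − (-14)²:  R² = (196 + 5708) / 164 = 36
R = √36 = 6  ⇒  r_B = 6 − 2 = 4

rB=4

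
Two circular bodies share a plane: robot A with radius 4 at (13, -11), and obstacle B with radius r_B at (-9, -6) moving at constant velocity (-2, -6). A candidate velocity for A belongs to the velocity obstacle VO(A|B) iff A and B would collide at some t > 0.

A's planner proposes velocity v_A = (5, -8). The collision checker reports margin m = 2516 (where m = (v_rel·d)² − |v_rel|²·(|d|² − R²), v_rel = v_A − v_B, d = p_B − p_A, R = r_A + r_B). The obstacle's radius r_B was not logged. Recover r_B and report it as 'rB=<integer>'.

m = 2516
d = (-22, 5);  v_rel = (7, -2),  |v_rel|² = 53
v_rel×d = (7)·(5) − (-2)·(-22) = -9
since m = R²·53 − (-9)²:  R² = (81 + 2516) / 53 = 49
R = √49 = 7  ⇒  r_B = 7 − 4 = 3

rB=3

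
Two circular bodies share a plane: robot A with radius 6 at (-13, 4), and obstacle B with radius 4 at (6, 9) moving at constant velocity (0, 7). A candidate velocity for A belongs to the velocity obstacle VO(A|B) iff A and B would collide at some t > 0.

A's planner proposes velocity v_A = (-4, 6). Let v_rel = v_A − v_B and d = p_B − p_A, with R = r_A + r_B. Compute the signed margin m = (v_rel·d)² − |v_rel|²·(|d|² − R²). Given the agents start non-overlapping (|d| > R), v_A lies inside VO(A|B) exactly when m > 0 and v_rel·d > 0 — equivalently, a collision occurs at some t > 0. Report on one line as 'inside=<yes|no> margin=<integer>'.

d = (19, 5),  |d|² = 386;  R = 6+4 = 10,  c = 386−10² = 286
v_rel = (-4, -1),  |v_rel|² = 17;  v_rel·d = (-4)·(19) + (-1)·(5) = -81
17·t² + 162·t + 286 = 0  ⇒  m = (-81)² − 17·286 = 1699
m = 1699 > 0,  v_rel·d = -81 < 0  ⇒  outside

inside=no margin=1699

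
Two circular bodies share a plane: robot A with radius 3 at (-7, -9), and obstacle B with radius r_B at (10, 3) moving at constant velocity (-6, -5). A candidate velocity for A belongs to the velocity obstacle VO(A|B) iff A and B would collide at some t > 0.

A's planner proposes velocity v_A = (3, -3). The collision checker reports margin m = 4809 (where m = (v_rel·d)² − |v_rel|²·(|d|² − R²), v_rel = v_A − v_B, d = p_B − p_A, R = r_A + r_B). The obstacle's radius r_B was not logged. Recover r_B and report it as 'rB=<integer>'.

m = 4809
d = (17, 12);  v_rel = (9, 2),  |v_rel|² = 85
v_rel×d = (9)·(12) − (2)·(17) = 74
since m = R²·85 − 74²:  R² = (5476 + 4809) / 85 = 121
R = √121 = 11  ⇒  r_B = 11 − 3 = 8

rB=8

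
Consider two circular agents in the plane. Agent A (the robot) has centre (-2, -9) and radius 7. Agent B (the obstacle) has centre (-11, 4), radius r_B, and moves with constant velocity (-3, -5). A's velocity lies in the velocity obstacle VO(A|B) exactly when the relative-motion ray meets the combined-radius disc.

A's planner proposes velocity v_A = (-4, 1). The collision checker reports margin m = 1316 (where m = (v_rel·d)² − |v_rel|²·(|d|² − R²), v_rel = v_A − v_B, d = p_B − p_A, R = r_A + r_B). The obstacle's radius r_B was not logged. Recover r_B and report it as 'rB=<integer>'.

m = 1316
d = (-9, 13);  v_rel = (-1, 6),  |v_rel|² = 37
v_rel×d = (-1)·(13) − (6)·(-9) = 41
since m = R²·37 − 41²:  R² = (1681 + 1316) / 37 = 81
R = √81 = 9  ⇒  r_B = 9 − 7 = 2

rB=2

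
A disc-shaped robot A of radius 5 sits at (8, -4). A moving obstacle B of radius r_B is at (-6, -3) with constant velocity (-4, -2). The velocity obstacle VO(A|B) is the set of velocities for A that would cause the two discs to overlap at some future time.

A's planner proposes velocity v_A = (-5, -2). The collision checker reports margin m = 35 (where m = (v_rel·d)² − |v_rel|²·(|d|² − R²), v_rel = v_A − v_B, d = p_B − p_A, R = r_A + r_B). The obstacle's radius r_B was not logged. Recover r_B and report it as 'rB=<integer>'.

m = 35
d = (-14, 1);  v_rel = (-1, 0),  |v_rel|² = 1
v_rel×d = (-1)·(1) − (0)·(-14) = -1
since m = R²·1 − (-1)²:  R² = (1 + 35) / 1 = 36
R = √36 = 6  ⇒  r_B = 6 − 5 = 1

rB=1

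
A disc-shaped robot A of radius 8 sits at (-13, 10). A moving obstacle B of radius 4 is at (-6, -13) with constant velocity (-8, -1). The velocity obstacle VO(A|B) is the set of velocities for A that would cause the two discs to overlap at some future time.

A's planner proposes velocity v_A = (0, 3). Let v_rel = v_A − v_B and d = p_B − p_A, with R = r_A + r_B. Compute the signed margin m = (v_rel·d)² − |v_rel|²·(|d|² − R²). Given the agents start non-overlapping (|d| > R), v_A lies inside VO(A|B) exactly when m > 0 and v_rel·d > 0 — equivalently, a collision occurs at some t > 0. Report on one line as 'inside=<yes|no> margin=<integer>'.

d = (7, -23),  |d|² = 578;  R = 8+4 = 12,  c = 578−12² = 434
v_rel = (8, 4),  |v_rel|² = 80;  v_rel·d = (8)·(7) + (4)·(-23) = -36
80·t² + 72·t + 434 = 0  ⇒  m = (-36)² − 80·434 = -33424
m = -33424 < 0,  v_rel·d = -36 < 0  ⇒  outside

inside=no margin=-33424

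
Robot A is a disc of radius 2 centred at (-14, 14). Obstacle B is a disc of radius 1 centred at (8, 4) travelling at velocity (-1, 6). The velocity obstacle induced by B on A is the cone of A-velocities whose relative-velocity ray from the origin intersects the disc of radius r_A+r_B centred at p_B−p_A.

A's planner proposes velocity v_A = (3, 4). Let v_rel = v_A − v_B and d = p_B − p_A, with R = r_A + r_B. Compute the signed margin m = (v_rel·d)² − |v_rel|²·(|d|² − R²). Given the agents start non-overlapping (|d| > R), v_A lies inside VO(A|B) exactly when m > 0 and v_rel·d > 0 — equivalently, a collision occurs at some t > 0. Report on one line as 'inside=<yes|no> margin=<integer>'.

d = (22, -10),  |d|² = 584;  R = 2+1 = 3,  c = 584−3² = 575
v_rel = (4, -2),  |v_rel|² = 20;  v_rel·d = (4)·(22) + (-2)·(-10) = 108
20·t² − 216·t + 575 = 0  ⇒  m = 108² − 20·575 = 164
m = 164 > 0,  v_rel·d = 108 > 0  ⇒  inside

inside=yes margin=164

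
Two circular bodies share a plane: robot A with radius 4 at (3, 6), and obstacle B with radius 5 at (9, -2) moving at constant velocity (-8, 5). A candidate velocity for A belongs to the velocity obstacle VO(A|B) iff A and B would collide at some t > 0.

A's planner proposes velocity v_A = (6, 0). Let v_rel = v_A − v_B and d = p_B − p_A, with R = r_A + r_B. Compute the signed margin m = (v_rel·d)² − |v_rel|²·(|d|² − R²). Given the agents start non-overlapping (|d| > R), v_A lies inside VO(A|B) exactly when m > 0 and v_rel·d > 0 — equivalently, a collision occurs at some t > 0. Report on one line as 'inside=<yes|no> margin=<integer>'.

d = (6, -8),  |d|² = 100;  R = 4+5 = 9,  c = 100−9² = 19
v_rel = (14, -5),  |v_rel|² = 221;  v_rel·d = (14)·(6) + (-5)·(-8) = 124
221·t² − 248·t + 19 = 0  ⇒  m = 124² − 221·19 = 11177
m = 11177 > 0,  v_rel·d = 124 > 0  ⇒  inside

inside=yes margin=11177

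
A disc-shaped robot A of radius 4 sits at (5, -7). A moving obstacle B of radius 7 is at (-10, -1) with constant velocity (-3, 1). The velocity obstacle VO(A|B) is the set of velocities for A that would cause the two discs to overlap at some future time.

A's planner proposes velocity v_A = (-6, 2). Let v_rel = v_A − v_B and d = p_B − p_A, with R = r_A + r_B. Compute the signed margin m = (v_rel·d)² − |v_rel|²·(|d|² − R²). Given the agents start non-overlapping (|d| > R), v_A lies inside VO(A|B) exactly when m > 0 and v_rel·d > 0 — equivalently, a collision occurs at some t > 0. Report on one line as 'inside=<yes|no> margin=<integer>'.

d = (-15, 6),  |d|² = 261;  R = 4+7 = 11,  c = 261−11² = 140
v_rel = (-3, 1),  |v_rel|² = 10;  v_rel·d = (-3)·(-15) + (1)·(6) = 51
10·t² − 102·t + 140 = 0  ⇒  m = 51² − 10·140 = 1201
m = 1201 > 0,  v_rel·d = 51 > 0  ⇒  inside

inside=yes margin=1201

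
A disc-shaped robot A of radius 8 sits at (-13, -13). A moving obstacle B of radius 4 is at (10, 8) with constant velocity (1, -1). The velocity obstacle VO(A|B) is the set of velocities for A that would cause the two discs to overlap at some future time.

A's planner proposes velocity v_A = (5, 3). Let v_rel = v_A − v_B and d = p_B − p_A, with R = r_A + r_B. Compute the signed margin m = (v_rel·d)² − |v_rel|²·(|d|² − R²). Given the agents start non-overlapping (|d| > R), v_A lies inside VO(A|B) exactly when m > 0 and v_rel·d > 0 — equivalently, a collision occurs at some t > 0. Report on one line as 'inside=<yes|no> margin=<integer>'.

d = (23, 21),  |d|² = 970;  R = 8+4 = 12,  c = 970−12² = 826
v_rel = (4, 4),  |v_rel|² = 32;  v_rel·d = (4)·(23) + (4)·(21) = 176
32·t² − 352·t + 826 = 0  ⇒  m = 176² − 32·826 = 4544
m = 4544 > 0,  v_rel·d = 176 > 0  ⇒  inside

inside=yes margin=4544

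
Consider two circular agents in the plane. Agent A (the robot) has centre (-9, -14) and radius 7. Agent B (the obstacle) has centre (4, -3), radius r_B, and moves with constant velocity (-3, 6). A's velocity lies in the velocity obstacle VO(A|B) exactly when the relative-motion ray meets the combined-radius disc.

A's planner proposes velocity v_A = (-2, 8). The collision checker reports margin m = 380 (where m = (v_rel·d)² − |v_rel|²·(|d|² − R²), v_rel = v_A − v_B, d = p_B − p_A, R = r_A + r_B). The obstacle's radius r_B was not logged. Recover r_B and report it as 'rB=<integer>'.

m = 380
d = (13, 11);  v_rel = (1, 2),  |v_rel|² = 5
v_rel×d = (1)·(11) − (2)·(13) = -15
since m = R²·5 − (-15)²:  R² = (225 + 380) / 5 = 121
R = √121 = 11  ⇒  r_B = 11 − 7 = 4

rB=4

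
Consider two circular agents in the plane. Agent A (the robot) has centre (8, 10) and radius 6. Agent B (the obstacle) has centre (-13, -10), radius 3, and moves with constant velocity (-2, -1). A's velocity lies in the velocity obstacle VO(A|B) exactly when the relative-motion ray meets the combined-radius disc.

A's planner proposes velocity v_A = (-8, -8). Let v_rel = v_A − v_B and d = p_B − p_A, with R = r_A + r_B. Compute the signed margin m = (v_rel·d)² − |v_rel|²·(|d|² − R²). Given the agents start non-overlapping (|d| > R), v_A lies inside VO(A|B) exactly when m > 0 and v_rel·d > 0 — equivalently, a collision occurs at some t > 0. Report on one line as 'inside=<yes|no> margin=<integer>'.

d = (-21, -20),  |d|² = 841;  R = 6+3 = 9,  c = 841−9² = 760
v_rel = (-6, -7),  |v_rel|² = 85;  v_rel·d = (-6)·(-21) + (-7)·(-20) = 266
85·t² − 532·t + 760 = 0  ⇒  m = 266² − 85·760 = 6156
m = 6156 > 0,  v_rel·d = 266 > 0  ⇒  inside

inside=yes margin=6156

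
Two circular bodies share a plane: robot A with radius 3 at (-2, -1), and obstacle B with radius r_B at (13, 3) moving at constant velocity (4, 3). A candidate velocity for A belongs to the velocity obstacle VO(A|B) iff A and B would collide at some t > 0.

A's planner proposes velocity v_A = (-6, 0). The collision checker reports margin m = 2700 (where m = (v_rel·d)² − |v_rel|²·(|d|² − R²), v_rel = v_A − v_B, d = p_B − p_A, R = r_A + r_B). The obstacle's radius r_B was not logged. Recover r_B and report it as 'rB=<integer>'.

m = 2700
d = (15, 4);  v_rel = (-10, -3),  |v_rel|² = 109
v_rel×d = (-10)·(4) − (-3)·(15) = 5
since m = R²·109 − 5²:  R² = (25 + 2700) / 109 = 25
R = √25 = 5  ⇒  r_B = 5 − 3 = 2

rB=2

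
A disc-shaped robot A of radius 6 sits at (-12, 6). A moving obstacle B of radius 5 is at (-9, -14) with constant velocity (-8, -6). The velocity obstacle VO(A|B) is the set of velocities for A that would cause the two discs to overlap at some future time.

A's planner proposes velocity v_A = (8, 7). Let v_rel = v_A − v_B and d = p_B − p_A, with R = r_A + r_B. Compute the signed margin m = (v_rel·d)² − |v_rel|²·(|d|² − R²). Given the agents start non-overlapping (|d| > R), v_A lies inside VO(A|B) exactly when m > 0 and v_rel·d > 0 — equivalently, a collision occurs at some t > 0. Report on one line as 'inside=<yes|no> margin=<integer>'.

d = (3, -20),  |d|² = 409;  R = 6+5 = 11,  c = 409−11² = 288
v_rel = (16, 13),  |v_rel|² = 425;  v_rel·d = (16)·(3) + (13)·(-20) = -212
425·t² + 424·t + 288 = 0  ⇒  m = (-212)² − 425·288 = -77456
m = -77456 < 0,  v_rel·d = -212 < 0  ⇒  outside

inside=no margin=-77456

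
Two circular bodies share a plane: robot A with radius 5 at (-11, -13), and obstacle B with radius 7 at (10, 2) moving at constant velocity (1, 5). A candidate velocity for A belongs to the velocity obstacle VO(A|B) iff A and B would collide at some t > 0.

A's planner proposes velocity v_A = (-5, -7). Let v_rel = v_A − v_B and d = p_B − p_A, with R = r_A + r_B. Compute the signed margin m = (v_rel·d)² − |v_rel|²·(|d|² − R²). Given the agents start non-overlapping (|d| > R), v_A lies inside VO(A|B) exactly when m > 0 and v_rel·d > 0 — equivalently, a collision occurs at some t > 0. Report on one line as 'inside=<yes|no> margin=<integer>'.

d = (21, 15),  |d|² = 666;  R = 5+7 = 12,  c = 666−12² = 522
v_rel = (-6, -12),  |v_rel|² = 180;  v_rel·d = (-6)·(21) + (-12)·(15) = -306
180·t² + 612·t + 522 = 0  ⇒  m = (-306)² − 180·522 = -324
m = -324 < 0,  v_rel·d = -306 < 0  ⇒  outside

inside=no margin=-324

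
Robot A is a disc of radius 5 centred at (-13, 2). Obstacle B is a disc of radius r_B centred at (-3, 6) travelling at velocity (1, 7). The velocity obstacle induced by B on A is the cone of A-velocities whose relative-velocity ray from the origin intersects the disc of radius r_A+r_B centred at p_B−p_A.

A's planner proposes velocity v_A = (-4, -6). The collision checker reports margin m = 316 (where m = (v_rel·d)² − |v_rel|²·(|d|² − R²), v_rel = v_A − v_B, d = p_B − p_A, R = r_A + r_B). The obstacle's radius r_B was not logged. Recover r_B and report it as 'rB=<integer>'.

m = 316
d = (10, 4);  v_rel = (-5, -13),  |v_rel|² = 194
v_rel×d = (-5)·(4) − (-13)·(10) = 110
since m = R²·194 − 110²:  R² = (12100 + 316) / 194 = 64
R = √64 = 8  ⇒  r_B = 8 − 5 = 3

rB=3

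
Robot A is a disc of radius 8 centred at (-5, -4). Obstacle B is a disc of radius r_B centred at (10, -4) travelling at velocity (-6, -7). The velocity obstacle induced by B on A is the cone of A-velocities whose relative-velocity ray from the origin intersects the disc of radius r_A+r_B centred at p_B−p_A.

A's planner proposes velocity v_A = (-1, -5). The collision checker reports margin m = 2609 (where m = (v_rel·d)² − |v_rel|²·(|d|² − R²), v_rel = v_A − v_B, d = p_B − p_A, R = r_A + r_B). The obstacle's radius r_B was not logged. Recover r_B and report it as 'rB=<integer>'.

m = 2609
d = (15, 0);  v_rel = (5, 2),  |v_rel|² = 29
v_rel×d = (5)·(0) − (2)·(15) = -30
since m = R²·29 − (-30)²:  R² = (900 + 2609) / 29 = 121
R = √121 = 11  ⇒  r_B = 11 − 8 = 3

rB=3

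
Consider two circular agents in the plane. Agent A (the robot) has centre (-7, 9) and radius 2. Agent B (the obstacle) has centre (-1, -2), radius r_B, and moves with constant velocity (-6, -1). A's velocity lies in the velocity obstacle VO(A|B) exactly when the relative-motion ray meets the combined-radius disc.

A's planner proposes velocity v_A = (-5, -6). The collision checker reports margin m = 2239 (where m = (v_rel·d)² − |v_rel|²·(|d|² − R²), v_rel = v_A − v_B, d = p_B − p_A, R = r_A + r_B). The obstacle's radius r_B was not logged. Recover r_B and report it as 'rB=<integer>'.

m = 2239
d = (6, -11);  v_rel = (1, -5),  |v_rel|² = 26
v_rel×d = (1)·(-11) − (-5)·(6) = 19
since m = R²·26 − 19²:  R² = (361 + 2239) / 26 = 100
R = √100 = 10  ⇒  r_B = 10 − 2 = 8

rB=8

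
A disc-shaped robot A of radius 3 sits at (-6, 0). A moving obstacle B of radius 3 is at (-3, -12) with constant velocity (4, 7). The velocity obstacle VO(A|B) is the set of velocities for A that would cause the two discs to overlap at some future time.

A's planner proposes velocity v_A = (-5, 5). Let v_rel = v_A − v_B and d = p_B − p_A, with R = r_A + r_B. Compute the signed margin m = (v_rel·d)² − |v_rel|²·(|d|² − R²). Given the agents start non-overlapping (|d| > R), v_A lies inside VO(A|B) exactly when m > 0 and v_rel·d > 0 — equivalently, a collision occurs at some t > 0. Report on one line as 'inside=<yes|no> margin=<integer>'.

d = (3, -12),  |d|² = 153;  R = 3+3 = 6,  c = 153−6² = 117
v_rel = (-9, -2),  |v_rel|² = 85;  v_rel·d = (-9)·(3) + (-2)·(-12) = -3
85·t² + 6·t + 117 = 0  ⇒  m = (-3)² − 85·117 = -9936
m = -9936 < 0,  v_rel·d = -3 < 0  ⇒  outside

inside=no margin=-9936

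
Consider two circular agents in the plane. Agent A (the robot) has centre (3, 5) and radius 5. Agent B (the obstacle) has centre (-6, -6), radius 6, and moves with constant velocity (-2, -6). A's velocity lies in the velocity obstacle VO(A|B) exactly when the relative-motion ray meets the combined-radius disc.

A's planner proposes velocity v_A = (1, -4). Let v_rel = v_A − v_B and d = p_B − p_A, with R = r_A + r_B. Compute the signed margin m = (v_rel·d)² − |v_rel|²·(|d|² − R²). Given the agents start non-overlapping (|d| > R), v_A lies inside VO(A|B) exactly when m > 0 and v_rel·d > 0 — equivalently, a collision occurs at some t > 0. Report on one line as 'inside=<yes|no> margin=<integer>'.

d = (-9, -11),  |d|² = 202;  R = 5+6 = 11,  c = 202−11² = 81
v_rel = (3, 2),  |v_rel|² = 13;  v_rel·d = (3)·(-9) + (2)·(-11) = -49
13·t² + 98·t + 81 = 0  ⇒  m = (-49)² − 13·81 = 1348
m = 1348 > 0,  v_rel·d = -49 < 0  ⇒  outside

inside=no margin=1348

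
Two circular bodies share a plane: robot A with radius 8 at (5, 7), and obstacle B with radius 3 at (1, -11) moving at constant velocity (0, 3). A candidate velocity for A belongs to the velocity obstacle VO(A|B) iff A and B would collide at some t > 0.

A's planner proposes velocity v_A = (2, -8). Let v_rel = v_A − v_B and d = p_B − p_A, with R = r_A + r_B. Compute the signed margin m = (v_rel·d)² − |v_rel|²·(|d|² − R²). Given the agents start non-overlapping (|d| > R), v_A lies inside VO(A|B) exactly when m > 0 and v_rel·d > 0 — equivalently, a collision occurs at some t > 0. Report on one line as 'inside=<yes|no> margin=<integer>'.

d = (-4, -18),  |d|² = 340;  R = 8+3 = 11,  c = 340−11² = 219
v_rel = (2, -11),  |v_rel|² = 125;  v_rel·d = (2)·(-4) + (-11)·(-18) = 190
125·t² − 380·t + 219 = 0  ⇒  m = 190² − 125·219 = 8725
m = 8725 > 0,  v_rel·d = 190 > 0  ⇒  inside

inside=yes margin=8725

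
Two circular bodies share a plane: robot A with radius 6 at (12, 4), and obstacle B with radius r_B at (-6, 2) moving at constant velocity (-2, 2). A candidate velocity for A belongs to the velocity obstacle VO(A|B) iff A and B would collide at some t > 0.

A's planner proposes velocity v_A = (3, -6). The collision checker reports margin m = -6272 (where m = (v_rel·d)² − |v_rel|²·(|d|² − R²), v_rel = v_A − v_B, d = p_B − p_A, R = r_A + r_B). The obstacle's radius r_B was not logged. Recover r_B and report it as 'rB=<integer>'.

m = -6272
d = (-18, -2);  v_rel = (5, -8),  |v_rel|² = 89
v_rel×d = (5)·(-2) − (-8)·(-18) = -154
since m = R²·89 − (-154)²:  R² = (23716 + -6272) / 89 = 196
R = √196 = 14  ⇒  r_B = 14 − 6 = 8

rB=8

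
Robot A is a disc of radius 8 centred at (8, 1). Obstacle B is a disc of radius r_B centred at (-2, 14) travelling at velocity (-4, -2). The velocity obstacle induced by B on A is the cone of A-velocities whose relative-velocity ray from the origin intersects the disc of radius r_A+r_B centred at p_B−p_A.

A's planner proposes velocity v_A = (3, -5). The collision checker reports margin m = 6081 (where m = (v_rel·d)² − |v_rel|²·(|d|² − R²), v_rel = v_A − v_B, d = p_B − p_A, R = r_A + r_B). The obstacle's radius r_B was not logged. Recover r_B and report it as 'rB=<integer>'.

m = 6081
d = (-10, 13);  v_rel = (7, -3),  |v_rel|² = 58
v_rel×d = (7)·(13) − (-3)·(-10) = 61
since m = R²·58 − 61²:  R² = (3721 + 6081) / 58 = 169
R = √169 = 13  ⇒  r_B = 13 − 8 = 5

rB=5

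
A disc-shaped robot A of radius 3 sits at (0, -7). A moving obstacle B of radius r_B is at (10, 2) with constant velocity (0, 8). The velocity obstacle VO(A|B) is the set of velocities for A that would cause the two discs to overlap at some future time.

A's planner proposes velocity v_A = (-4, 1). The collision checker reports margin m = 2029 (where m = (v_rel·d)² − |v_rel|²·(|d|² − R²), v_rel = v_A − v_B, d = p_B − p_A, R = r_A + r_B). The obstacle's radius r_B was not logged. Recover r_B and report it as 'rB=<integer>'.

m = 2029
d = (10, 9);  v_rel = (-4, -7),  |v_rel|² = 65
v_rel×d = (-4)·(9) − (-7)·(10) = 34
since m = R²·65 − 34²:  R² = (1156 + 2029) / 65 = 49
R = √49 = 7  ⇒  r_B = 7 − 3 = 4

rB=4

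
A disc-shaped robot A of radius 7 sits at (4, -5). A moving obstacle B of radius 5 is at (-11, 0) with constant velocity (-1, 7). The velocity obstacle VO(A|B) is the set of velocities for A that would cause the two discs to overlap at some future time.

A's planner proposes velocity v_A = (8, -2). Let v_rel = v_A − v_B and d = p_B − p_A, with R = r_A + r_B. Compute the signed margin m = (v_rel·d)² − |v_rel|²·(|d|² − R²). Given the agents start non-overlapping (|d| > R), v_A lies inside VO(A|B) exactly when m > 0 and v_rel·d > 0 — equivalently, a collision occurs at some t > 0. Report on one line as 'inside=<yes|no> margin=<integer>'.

d = (-15, 5),  |d|² = 250;  R = 7+5 = 12,  c = 250−12² = 106
v_rel = (9, -9),  |v_rel|² = 162;  v_rel·d = (9)·(-15) + (-9)·(5) = -180
162·t² + 360·t + 106 = 0  ⇒  m = (-180)² − 162·106 = 15228
m = 15228 > 0,  v_rel·d = -180 < 0  ⇒  outside

inside=no margin=15228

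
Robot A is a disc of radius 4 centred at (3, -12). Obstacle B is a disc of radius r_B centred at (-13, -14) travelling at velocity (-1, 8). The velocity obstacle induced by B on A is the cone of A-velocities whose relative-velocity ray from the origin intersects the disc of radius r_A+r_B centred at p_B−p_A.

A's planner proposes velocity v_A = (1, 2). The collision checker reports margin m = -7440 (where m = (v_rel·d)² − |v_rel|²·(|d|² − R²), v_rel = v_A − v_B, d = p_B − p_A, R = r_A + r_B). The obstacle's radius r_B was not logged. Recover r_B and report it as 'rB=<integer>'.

m = -7440
d = (-16, -2);  v_rel = (2, -6),  |v_rel|² = 40
v_rel×d = (2)·(-2) − (-6)·(-16) = -100
since m = R²·40 − (-100)²:  R² = (10000 + -7440) / 40 = 64
R = √64 = 8  ⇒  r_B = 8 − 4 = 4

rB=4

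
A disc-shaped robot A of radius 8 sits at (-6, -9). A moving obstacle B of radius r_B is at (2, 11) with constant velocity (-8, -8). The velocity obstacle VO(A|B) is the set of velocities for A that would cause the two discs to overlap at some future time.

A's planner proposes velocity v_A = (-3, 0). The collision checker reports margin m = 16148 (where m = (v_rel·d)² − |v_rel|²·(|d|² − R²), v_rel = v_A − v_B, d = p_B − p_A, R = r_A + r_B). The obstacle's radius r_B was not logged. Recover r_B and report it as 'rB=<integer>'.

m = 16148
d = (8, 20);  v_rel = (5, 8),  |v_rel|² = 89
v_rel×d = (5)·(20) − (8)·(8) = 36
since m = R²·89 − 36²:  R² = (1296 + 16148) / 89 = 196
R = √196 = 14  ⇒  r_B = 14 − 8 = 6

rB=6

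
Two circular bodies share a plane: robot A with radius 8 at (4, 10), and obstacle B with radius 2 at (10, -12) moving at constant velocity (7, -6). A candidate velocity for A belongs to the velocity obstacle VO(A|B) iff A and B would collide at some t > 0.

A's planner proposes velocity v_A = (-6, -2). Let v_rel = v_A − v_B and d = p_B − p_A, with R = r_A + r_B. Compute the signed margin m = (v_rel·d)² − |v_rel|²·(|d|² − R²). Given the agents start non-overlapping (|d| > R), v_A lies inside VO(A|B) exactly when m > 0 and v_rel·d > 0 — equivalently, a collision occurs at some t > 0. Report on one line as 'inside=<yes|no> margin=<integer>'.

d = (6, -22),  |d|² = 520;  R = 8+2 = 10,  c = 520−10² = 420
v_rel = (-13, 4),  |v_rel|² = 185;  v_rel·d = (-13)·(6) + (4)·(-22) = -166
185·t² + 332·t + 420 = 0  ⇒  m = (-166)² − 185·420 = -50144
m = -50144 < 0,  v_rel·d = -166 < 0  ⇒  outside

inside=no margin=-50144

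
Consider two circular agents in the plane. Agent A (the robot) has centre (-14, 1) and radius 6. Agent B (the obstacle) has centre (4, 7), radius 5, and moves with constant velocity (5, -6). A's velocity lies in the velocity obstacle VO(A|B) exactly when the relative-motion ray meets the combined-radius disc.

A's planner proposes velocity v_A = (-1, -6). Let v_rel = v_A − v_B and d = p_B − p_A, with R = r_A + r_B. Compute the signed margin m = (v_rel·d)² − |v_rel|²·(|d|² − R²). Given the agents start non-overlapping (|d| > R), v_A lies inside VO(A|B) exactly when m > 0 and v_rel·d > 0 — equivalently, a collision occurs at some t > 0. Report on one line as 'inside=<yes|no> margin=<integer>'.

d = (18, 6),  |d|² = 360;  R = 6+5 = 11,  c = 360−11² = 239
v_rel = (-6, 0),  |v_rel|² = 36;  v_rel·d = (-6)·(18) + (0)·(6) = -108
36·t² + 216·t + 239 = 0  ⇒  m = (-108)² − 36·239 = 3060
m = 3060 > 0,  v_rel·d = -108 < 0  ⇒  outside

inside=no margin=3060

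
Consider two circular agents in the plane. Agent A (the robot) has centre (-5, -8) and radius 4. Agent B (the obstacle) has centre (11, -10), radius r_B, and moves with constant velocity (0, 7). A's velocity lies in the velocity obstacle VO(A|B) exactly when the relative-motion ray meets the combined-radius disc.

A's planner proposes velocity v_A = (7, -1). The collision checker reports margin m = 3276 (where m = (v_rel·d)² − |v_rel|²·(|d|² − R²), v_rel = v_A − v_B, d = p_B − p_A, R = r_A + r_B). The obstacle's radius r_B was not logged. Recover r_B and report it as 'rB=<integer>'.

m = 3276
d = (16, -2);  v_rel = (7, -8),  |v_rel|² = 113
v_rel×d = (7)·(-2) − (-8)·(16) = 114
since m = R²·113 − 114²:  R² = (12996 + 3276) / 113 = 144
R = √144 = 12  ⇒  r_B = 12 − 4 = 8

rB=8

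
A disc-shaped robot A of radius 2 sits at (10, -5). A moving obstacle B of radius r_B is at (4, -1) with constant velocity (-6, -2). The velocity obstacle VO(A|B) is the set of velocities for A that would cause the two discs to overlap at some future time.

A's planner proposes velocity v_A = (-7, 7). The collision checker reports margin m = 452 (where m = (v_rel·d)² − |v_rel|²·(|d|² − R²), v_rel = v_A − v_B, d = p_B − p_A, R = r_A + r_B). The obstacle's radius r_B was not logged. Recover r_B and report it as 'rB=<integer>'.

m = 452
d = (-6, 4);  v_rel = (-1, 9),  |v_rel|² = 82
v_rel×d = (-1)·(4) − (9)·(-6) = 50
since m = R²·82 − 50²:  R² = (2500 + 452) / 82 = 36
R = √36 = 6  ⇒  r_B = 6 − 2 = 4

rB=4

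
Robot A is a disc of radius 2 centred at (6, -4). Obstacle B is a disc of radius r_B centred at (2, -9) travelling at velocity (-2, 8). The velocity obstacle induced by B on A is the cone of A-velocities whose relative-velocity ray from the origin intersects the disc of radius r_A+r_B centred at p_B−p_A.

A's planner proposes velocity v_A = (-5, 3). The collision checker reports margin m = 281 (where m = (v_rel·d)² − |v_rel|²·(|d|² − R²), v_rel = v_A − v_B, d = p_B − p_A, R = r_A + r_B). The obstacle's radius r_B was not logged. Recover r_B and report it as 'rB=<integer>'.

m = 281
d = (-4, -5);  v_rel = (-3, -5),  |v_rel|² = 34
v_rel×d = (-3)·(-5) − (-5)·(-4) = -5
since m = R²·34 − (-5)²:  R² = (25 + 281) / 34 = 9
R = √9 = 3  ⇒  r_B = 3 − 2 = 1

rB=1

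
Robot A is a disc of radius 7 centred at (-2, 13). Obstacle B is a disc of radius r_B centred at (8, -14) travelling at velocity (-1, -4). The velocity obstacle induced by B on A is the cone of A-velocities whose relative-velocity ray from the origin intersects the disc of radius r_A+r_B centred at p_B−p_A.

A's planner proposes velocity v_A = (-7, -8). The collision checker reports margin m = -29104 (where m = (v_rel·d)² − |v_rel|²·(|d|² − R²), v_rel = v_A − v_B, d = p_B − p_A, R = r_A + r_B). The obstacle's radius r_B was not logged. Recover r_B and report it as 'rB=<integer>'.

m = -29104
d = (10, -27);  v_rel = (-6, -4),  |v_rel|² = 52
v_rel×d = (-6)·(-27) − (-4)·(10) = 202
since m = R²·52 − 202²:  R² = (40804 + -29104) / 52 = 225
R = √225 = 15  ⇒  r_B = 15 − 7 = 8

rB=8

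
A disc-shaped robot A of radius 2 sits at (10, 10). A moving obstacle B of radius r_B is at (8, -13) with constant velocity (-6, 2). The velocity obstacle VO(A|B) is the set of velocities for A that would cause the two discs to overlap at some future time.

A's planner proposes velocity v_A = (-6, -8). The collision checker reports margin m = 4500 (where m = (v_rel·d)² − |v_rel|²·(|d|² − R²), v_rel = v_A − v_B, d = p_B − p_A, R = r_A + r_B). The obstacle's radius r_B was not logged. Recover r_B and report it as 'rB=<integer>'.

m = 4500
d = (-2, -23);  v_rel = (0, -10),  |v_rel|² = 100
v_rel×d = (0)·(-23) − (-10)·(-2) = -20
since m = R²·100 − (-20)²:  R² = (400 + 4500) / 100 = 49
R = √49 = 7  ⇒  r_B = 7 − 2 = 5

rB=5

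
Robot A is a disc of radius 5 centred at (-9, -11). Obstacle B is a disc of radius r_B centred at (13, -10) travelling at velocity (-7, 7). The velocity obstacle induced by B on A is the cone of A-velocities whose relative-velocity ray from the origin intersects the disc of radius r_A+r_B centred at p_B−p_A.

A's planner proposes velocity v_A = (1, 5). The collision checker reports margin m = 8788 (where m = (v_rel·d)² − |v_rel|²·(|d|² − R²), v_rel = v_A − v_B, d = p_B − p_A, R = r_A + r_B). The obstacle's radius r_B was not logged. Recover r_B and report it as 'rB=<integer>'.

m = 8788
d = (22, 1);  v_rel = (8, -2),  |v_rel|² = 68
v_rel×d = (8)·(1) − (-2)·(22) = 52
since m = R²·68 − 52²:  R² = (2704 + 8788) / 68 = 169
R = √169 = 13  ⇒  r_B = 13 − 5 = 8

rB=8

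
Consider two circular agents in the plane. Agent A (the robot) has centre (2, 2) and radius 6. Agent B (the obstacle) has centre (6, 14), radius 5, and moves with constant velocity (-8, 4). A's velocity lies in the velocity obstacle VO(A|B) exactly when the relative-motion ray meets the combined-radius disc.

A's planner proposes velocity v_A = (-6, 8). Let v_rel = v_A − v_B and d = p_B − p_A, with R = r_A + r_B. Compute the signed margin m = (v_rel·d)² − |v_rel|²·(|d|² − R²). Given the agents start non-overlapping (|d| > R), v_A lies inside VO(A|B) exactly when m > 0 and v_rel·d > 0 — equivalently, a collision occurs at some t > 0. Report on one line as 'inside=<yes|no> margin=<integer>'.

d = (4, 12),  |d|² = 160;  R = 6+5 = 11,  c = 160−11² = 39
v_rel = (2, 4),  |v_rel|² = 20;  v_rel·d = (2)·(4) + (4)·(12) = 56
20·t² − 112·t + 39 = 0  ⇒  m = 56² − 20·39 = 2356
m = 2356 > 0,  v_rel·d = 56 > 0  ⇒  inside

inside=yes margin=2356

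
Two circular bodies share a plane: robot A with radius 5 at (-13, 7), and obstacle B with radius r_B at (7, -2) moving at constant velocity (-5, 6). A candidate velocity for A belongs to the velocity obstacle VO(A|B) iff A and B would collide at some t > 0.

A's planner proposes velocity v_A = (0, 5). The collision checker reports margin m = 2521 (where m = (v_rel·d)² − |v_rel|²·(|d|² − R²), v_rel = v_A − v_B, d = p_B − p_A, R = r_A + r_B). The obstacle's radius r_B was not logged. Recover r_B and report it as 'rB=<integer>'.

m = 2521
d = (20, -9);  v_rel = (5, -1),  |v_rel|² = 26
v_rel×d = (5)·(-9) − (-1)·(20) = -25
since m = R²·26 − (-25)²:  R² = (625 + 2521) / 26 = 121
R = √121 = 11  ⇒  r_B = 11 − 5 = 6

rB=6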